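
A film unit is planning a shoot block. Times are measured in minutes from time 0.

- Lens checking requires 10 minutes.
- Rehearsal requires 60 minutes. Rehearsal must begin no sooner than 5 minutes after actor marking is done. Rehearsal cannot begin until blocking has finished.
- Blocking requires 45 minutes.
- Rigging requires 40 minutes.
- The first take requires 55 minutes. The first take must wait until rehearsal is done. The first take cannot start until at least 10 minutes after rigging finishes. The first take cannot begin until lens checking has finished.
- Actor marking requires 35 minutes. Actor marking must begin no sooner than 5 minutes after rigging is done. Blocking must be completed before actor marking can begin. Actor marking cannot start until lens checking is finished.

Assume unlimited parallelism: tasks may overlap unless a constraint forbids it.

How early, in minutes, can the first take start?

145

Blocking has no prerequisites, so it starts at minute 0 and finishes at minute 45.
Lens checking has no prerequisites, so it starts at minute 0 and finishes at minute 10.
Rigging can start immediately at minute 0; it finishes at minute 40.
Actor marking needs all of rigging (finishes minute 40, plus 5-minute gap → minute 45); blocking (finishes minute 45); lens checking (finishes minute 10). That puts its earliest start at minute 45; it finishes at 45 + 35 = minute 80.
Rehearsal cannot start until actor marking (finishes minute 80, plus 5-minute gap → minute 85); blocking (finishes minute 45). The controlling bound is minute 85, so rehearsal finishes at 85 + 60 = minute 145.
The first take waits on rehearsal (finishes minute 145); rigging (finishes minute 40, plus 10-minute gap → minute 50); lens checking (finishes minute 10). The latest of these is minute 145, which is the earliest the first take can start.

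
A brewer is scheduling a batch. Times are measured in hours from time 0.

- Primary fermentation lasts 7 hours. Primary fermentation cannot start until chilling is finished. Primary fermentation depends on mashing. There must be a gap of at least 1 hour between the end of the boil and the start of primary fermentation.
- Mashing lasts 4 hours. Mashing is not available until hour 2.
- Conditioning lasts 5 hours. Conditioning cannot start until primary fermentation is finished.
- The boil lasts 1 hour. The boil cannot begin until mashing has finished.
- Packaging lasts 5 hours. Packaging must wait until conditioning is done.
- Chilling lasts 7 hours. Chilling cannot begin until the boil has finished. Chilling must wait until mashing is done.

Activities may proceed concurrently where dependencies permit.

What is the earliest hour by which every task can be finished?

31

After its own release at hour 2, mashing can start at hour 2 and finishes at hour 6.
The boil waits on mashing (finishes hour 6), so it starts at hour 6 and finishes at 6 + 1 = hour 7.
Chilling has to wait for the boil (finishes hour 7); mashing (finishes hour 6). The latest of these is hour 7, so chilling runs hour 7 to 7 + 7 = hour 14.
Primary fermentation needs all of chilling (finishes hour 14); mashing (finishes hour 6); the boil (finishes hour 7, plus 1-hour gap → hour 8). That puts its earliest start at hour 14; it finishes at 14 + 7 = hour 21.
Conditioning waits on primary fermentation (finishes hour 21), so it starts at hour 21 and finishes at 21 + 5 = hour 26.
Packaging waits on conditioning (finishes hour 26), so it starts at hour 26 and finishes at 26 + 5 = hour 31.
All tasks are finished once the last one completes. Finish times: Mashing at 6, The boil at 7, Chilling at 14, Primary fermentation at 21, Conditioning at 26, Packaging at 31. The latest is hour 31.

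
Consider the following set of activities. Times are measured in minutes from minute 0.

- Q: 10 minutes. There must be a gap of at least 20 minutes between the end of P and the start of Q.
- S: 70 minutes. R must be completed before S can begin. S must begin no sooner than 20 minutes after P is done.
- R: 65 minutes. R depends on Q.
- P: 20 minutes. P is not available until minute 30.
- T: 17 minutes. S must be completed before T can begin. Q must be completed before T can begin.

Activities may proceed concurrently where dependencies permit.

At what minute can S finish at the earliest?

P waits on its own release at minute 30, so it starts at minute 30 and finishes at 30 + 20 = minute 50.
After P (finishes minute 50, plus 20-minute gap → minute 70), Q can start at minute 70 and finishes at minute 80.
R waits on Q (finishes minute 80), so it starts at minute 80 and finishes at 80 + 65 = minute 145.
S cannot start until R (finishes minute 145); P (finishes minute 50, plus 20-minute gap → minute 70). The controlling bound is minute 145, so S finishes at 145 + 70 = minute 215.

215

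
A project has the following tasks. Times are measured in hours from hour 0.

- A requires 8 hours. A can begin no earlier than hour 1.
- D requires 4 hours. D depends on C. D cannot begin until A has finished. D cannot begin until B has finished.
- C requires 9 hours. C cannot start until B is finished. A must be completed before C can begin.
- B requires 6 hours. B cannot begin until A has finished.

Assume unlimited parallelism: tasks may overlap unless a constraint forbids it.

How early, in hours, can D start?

24

After its own release at hour 1, A can start at hour 1 and finishes at hour 9.
B cannot begin until A (finishes hour 9). It runs from hour 9 to 9 + 6 = hour 15.
C cannot start until B (finishes hour 15); A (finishes hour 9). The controlling bound is hour 15, so C finishes at 15 + 9 = hour 24.
D waits on C (finishes hour 24); A (finishes hour 9); B (finishes hour 15). The latest of these is hour 24, which is the earliest D can start.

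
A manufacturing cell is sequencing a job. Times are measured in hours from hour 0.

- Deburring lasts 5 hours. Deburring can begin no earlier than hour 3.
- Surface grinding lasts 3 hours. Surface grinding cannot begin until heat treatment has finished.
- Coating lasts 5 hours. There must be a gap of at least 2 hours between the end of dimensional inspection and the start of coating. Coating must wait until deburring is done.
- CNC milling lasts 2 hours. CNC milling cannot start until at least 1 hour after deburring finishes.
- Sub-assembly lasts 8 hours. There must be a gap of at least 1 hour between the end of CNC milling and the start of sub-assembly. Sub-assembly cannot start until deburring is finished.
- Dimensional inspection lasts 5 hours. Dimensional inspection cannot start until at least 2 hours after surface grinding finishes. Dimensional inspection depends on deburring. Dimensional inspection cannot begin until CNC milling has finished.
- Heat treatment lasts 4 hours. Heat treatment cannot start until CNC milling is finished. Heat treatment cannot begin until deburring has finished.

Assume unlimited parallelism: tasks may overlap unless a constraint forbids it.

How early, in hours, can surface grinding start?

15

Deburring cannot begin until its own release at hour 3. It runs from hour 3 to 3 + 5 = hour 8.
CNC milling cannot begin until deburring (finishes hour 8, plus 1-hour gap → hour 9). It runs from hour 9 to 9 + 2 = hour 11.
Heat treatment needs all of CNC milling (finishes hour 11); deburring (finishes hour 8). That puts its earliest start at hour 11; it finishes at 11 + 4 = hour 15.
Surface grinding waits on heat treatment (finishes hour 15), so the earliest it can start is hour 15.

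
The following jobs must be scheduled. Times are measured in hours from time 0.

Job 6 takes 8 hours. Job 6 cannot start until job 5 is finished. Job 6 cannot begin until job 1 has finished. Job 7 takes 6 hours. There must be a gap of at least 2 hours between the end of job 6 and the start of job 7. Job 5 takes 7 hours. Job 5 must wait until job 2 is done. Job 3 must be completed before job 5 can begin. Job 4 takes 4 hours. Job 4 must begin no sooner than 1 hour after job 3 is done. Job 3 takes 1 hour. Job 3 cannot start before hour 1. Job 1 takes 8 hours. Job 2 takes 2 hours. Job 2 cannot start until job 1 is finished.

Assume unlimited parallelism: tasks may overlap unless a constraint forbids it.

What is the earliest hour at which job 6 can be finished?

After its own release at hour 1, job 3 can start at hour 1 and finishes at hour 2.
Job 1 has no prerequisites, so it starts at hour 0 and finishes at hour 8.
Job 2 waits on job 1 (finishes hour 8), so it starts at hour 8 and finishes at 8 + 2 = hour 10.
Job 5 cannot start until job 2 (finishes hour 10); job 3 (finishes hour 2). The controlling bound is hour 10, so job 5 finishes at 10 + 7 = hour 17.
Job 6 cannot start until job 5 (finishes hour 17); job 1 (finishes hour 8). The controlling bound is hour 17, so job 6 finishes at 17 + 8 = hour 25.

25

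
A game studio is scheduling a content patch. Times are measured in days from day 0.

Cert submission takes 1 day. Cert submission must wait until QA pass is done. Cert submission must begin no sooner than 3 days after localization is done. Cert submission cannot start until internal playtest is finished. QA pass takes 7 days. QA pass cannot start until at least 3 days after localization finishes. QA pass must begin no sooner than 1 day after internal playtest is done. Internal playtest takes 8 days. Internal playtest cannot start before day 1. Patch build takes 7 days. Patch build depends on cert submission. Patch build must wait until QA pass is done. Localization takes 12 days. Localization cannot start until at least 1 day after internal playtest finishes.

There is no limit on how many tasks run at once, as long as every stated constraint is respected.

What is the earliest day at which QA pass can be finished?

32

Internal playtest cannot begin until its own release at day 1. It runs from day 1 to 1 + 8 = day 9.
Localization cannot begin until internal playtest (finishes day 9, plus 1-day gap → day 10). It runs from day 10 to 10 + 12 = day 22.
For QA pass: localization (finishes day 22, plus 3-day gap → day 25); internal playtest (finishes day 9, plus 1-day gap → day 10). Taking the maximum gives a start of day 25, and it finishes at 25 + 7 = day 32.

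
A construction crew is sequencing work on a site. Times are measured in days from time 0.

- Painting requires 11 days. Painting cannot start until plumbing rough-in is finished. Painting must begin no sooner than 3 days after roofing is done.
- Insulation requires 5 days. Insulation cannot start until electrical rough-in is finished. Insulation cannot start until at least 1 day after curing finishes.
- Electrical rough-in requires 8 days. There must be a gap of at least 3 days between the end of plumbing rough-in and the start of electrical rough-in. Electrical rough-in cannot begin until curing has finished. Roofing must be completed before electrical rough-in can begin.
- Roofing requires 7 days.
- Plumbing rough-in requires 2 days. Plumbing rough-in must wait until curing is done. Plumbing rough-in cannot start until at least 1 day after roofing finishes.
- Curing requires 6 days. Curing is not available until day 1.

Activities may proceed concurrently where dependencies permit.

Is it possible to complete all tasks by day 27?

Yes

Roofing can start immediately at day 0; it finishes at day 7.
After its own release at day 1, curing can start at day 1 and finishes at day 7.
For plumbing rough-in: curing (finishes day 7); roofing (finishes day 7, plus 1-day gap → day 8). Taking the maximum gives a start of day 8, and it finishes at 8 + 2 = day 10.
For painting: plumbing rough-in (finishes day 10); roofing (finishes day 7, plus 3-day gap → day 10). Taking the maximum gives a start of day 10, and it finishes at 10 + 11 = day 21.
For electrical rough-in: plumbing rough-in (finishes day 10, plus 3-day gap → day 13); curing (finishes day 7); roofing (finishes day 7). Taking the maximum gives a start of day 13, and it finishes at 13 + 8 = day 21.
For insulation: electrical rough-in (finishes day 21); curing (finishes day 7, plus 1-day gap → day 8). Taking the maximum gives a start of day 21, and it finishes at 21 + 5 = day 26.
Every task is finished by day 26, which is no later than the deadline of 27, so the schedule is feasible.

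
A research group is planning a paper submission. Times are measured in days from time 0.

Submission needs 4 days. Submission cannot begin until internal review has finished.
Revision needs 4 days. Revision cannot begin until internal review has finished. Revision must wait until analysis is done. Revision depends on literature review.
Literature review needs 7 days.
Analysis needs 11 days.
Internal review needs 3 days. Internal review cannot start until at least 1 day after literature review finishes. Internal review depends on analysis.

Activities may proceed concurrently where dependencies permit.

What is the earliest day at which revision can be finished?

18

Analysis can start immediately at day 0; it finishes at day 11.
Literature review can start immediately at day 0; it finishes at day 7.
For internal review: literature review (finishes day 7, plus 1-day gap → day 8); analysis (finishes day 11). Taking the maximum gives a start of day 11, and it finishes at 11 + 3 = day 14.
Revision has to wait for internal review (finishes day 14); analysis (finishes day 11); literature review (finishes day 7). The latest of these is day 14, so revision runs day 14 to 14 + 4 = day 18.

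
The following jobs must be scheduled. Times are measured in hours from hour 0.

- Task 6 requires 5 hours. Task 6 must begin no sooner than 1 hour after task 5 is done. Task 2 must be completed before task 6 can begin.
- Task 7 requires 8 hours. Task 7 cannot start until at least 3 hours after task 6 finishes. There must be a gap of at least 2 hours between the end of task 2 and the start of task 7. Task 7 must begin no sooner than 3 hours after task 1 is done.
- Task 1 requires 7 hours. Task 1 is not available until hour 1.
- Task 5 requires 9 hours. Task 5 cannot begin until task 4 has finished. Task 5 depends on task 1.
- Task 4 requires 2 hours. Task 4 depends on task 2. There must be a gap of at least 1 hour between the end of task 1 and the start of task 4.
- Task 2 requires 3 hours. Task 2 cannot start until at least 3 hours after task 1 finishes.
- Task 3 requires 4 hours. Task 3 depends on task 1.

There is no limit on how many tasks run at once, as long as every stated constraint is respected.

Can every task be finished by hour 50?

Yes

Task 1 waits on its own release at hour 1, so it starts at hour 1 and finishes at 1 + 7 = hour 8.
Task 3 waits on task 1 (finishes hour 8), so it starts at hour 8 and finishes at 8 + 4 = hour 12.
Task 2 cannot begin until task 1 (finishes hour 8, plus 3-hour gap → hour 11). It runs from hour 11 to 11 + 3 = hour 14.
For task 4: task 2 (finishes hour 14); task 1 (finishes hour 8, plus 1-hour gap → hour 9). Taking the maximum gives a start of hour 14, and it finishes at 14 + 2 = hour 16.
Task 5 needs all of task 4 (finishes hour 16); task 1 (finishes hour 8). That puts its earliest start at hour 16; it finishes at 16 + 9 = hour 25.
Task 6 has to wait for task 5 (finishes hour 25, plus 1-hour gap → hour 26); task 2 (finishes hour 14). The latest of these is hour 26, so task 6 runs hour 26 to 26 + 5 = hour 31.
For task 7: task 6 (finishes hour 31, plus 3-hour gap → hour 34); task 2 (finishes hour 14, plus 2-hour gap → hour 16); task 1 (finishes hour 8, plus 3-hour gap → hour 11). Taking the maximum gives a start of hour 34, and it finishes at 34 + 8 = hour 42.
Every task is finished by hour 42, which is no later than the deadline of 50, so the schedule is feasible.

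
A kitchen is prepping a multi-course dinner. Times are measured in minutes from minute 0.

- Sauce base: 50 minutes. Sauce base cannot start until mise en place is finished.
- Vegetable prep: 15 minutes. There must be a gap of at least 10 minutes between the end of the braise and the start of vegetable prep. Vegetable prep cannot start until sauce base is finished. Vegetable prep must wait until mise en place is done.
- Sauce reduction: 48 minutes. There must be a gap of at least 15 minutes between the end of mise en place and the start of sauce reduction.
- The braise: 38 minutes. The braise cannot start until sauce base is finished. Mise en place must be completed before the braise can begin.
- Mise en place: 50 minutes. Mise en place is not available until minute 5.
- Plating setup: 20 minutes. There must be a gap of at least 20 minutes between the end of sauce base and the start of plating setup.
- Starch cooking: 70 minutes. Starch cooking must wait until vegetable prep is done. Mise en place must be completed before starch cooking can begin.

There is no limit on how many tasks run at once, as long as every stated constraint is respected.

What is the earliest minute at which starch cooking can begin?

After its own release at minute 5, mise en place can start at minute 5 and finishes at minute 55.
Sauce base waits on mise en place (finishes minute 55), so it starts at minute 55 and finishes at 55 + 50 = minute 105.
The braise has to wait for sauce base (finishes minute 105); mise en place (finishes minute 55). The latest of these is minute 105, so the braise runs minute 105 to 105 + 38 = minute 143.
Vegetable prep cannot start until the braise (finishes minute 143, plus 10-minute gap → minute 153); sauce base (finishes minute 105); mise en place (finishes minute 55). The controlling bound is minute 153, so vegetable prep finishes at 153 + 15 = minute 168.
Starch cooking waits on vegetable prep (finishes minute 168); mise en place (finishes minute 55). The latest of these is minute 168, which is the earliest starch cooking can start.

168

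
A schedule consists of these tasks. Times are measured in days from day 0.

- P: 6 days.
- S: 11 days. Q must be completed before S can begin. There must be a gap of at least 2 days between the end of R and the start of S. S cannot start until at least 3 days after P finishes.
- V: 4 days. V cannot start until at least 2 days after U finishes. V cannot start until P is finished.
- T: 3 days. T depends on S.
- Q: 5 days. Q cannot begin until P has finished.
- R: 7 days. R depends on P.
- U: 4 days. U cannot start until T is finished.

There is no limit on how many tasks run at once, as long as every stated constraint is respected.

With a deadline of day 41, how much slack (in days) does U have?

2

Nothing blocks P, so it runs from day 0 to day 6.
R cannot begin until P (finishes day 6). It runs from day 6 to 6 + 7 = day 13.
Q waits on P (finishes day 6), so it starts at day 6 and finishes at 6 + 5 = day 11.
S has to wait for Q (finishes day 11); R (finishes day 13, plus 2-day gap → day 15); P (finishes day 6, plus 3-day gap → day 9). The latest of these is day 15, so S runs day 15 to 15 + 11 = day 26.
After S (finishes day 26), T can start at day 26 and finishes at day 29.
U waits on T (finishes day 29), so it starts at day 29 and finishes at 29 + 4 = day 33.

Working backward from the deadline:
To finish by day 41, V (duration 4) must start no later than day 37.
U has to be done before V (must start by day 37, minus 2-day gap → day 35). That means finishing by day 35, i.e. starting by 35 − 4 = day 31.
So U can start as early as day 29 and as late as day 31, giving 31 − 29 = 2 days of slack.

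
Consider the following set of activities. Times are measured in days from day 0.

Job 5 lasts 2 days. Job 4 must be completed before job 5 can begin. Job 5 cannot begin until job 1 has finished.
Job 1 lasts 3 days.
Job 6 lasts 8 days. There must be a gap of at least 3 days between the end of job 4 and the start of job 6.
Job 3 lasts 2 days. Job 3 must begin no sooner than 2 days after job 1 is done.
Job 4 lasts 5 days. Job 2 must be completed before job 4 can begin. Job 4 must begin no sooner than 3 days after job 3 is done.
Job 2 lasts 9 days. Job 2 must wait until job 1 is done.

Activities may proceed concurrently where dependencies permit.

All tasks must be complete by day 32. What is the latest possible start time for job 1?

4

Job 5 has no dependents, so it just needs to finish by day 32. Starting by 32 − 2 = day 30 achieves that.
To finish by day 32, job 6 (duration 8) must start no later than day 24.
Job 4 feeds job 5 (must start by day 30); job 6 (must start by day 24, minus 3-day gap → day 21). Taking the minimum, job 4 must finish by day 21 and start by 21 − 5 = day 16.
Job 2 has to be done before job 4 (must start by day 16). That means finishing by day 16, i.e. starting by 16 − 9 = day 7.
Job 3 feeds into job 4 (must start by day 16, minus 3-day gap → day 13); so job 3 must finish by day 13 and therefore start by day 11.
For job 1: job 2 (must start by day 7); job 3 (must start by day 11, minus 2-day gap → day 9); job 5 (must start by day 30). The most restrictive is day 7; with a 3-day duration, job 1 must start by day 4.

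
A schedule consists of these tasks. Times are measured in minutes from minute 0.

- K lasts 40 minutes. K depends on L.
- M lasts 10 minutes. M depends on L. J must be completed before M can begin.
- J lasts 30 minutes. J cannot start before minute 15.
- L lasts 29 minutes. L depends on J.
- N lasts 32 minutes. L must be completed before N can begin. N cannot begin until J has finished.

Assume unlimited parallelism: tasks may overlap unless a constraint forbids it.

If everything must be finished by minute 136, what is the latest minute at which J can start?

37

Nothing follows K; the deadline of minute 136 is its only limit. It must start by 136 − 40 = minute 96.
M must finish by minute 136; it takes 10 minutes, so it must start by 136 − 10 = minute 126.
N must finish by minute 136; it takes 32 minutes, so it must start by 136 − 32 = minute 104.
L feeds K (must start by minute 96); M (must start by minute 126); N (must start by minute 104). Taking the minimum, L must finish by minute 96 and start by 96 − 29 = minute 67.
J feeds L (must start by minute 67); M (must start by minute 126); N (must start by minute 104). Taking the minimum, J must finish by minute 67 and start by 67 − 30 = minute 37.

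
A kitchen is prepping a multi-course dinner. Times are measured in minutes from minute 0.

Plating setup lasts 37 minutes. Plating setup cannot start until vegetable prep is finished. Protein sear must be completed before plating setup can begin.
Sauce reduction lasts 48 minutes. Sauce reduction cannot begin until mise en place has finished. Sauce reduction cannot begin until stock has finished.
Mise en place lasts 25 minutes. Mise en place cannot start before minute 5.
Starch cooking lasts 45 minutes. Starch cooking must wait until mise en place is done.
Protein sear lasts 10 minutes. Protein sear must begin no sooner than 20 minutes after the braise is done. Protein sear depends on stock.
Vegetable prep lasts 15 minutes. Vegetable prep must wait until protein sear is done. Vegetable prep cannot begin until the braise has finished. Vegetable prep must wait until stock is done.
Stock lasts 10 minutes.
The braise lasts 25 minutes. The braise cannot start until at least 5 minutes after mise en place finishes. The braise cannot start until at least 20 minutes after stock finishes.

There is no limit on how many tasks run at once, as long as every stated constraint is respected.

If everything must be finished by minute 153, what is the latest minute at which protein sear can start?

To finish by minute 153, plating setup (duration 37) must start no later than minute 116.
Vegetable prep must finish before plating setup (must start by minute 116). With a 15-minute duration, vegetable prep must start by 116 − 15 = minute 101.
For protein sear: vegetable prep (must start by minute 101); plating setup (must start by minute 116). The most restrictive is minute 101; with a 10-minute duration, protein sear must start by minute 91.

91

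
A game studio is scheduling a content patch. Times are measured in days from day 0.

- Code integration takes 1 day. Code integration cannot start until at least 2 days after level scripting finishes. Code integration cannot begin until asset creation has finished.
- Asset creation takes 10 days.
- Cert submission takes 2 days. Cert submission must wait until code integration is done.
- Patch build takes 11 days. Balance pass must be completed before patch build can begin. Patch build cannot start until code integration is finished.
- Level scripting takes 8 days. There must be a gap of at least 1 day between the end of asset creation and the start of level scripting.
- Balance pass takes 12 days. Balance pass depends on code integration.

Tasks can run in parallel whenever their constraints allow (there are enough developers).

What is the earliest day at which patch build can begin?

Asset creation can start immediately at day 0; it finishes at day 10.
Level scripting cannot begin until asset creation (finishes day 10, plus 1-day gap → day 11). It runs from day 11 to 11 + 8 = day 19.
Code integration cannot start until level scripting (finishes day 19, plus 2-day gap → day 21); asset creation (finishes day 10). The controlling bound is day 21, so code integration finishes at 21 + 1 = day 22.
Balance pass waits on code integration (finishes day 22), so it starts at day 22 and finishes at 22 + 12 = day 34.
Patch build waits on balance pass (finishes day 34); code integration (finishes day 22). The latest of these is day 34, which is the earliest patch build can start.

34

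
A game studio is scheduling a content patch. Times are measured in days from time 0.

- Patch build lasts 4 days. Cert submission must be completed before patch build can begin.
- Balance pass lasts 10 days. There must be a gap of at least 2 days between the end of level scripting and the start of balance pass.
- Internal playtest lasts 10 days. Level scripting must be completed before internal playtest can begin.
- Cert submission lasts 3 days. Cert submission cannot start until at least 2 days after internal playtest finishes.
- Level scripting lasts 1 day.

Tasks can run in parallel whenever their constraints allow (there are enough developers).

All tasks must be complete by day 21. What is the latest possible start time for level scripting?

Patch build must finish by day 21; it takes 4 days, so it must start by 21 − 4 = day 17.
Cert submission feeds into patch build (must start by day 17); so cert submission must finish by day 17 and therefore start by day 14.
Internal playtest feeds into cert submission (must start by day 14, minus 2-day gap → day 12); so internal playtest must finish by day 12 and therefore start by day 2.
Balance pass has no dependents, so it just needs to finish by day 21. Starting by 21 − 10 = day 11 achieves that.
Level scripting has several dependents: internal playtest (must start by day 2); balance pass (must start by day 11, minus 2-day gap → day 9). The earliest of those limits is day 2, so level scripting must start by 2 − 1 = day 1.

1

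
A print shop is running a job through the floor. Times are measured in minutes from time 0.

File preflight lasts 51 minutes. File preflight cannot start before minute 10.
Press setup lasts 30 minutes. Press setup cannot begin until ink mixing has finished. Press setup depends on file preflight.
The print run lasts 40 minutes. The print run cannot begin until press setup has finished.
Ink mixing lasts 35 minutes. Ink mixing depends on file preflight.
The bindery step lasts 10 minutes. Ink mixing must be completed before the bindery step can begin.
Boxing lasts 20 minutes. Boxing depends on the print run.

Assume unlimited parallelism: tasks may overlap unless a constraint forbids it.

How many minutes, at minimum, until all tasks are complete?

File preflight waits on its own release at minute 10, so it starts at minute 10 and finishes at 10 + 51 = minute 61.
Ink mixing cannot begin until file preflight (finishes minute 61). It runs from minute 61 to 61 + 35 = minute 96.
After ink mixing (finishes minute 96), the bindery step can start at minute 96 and finishes at minute 106.
Press setup cannot start until ink mixing (finishes minute 96); file preflight (finishes minute 61). The controlling bound is minute 96, so press setup finishes at 96 + 30 = minute 126.
The print run waits on press setup (finishes minute 126), so it starts at minute 126 and finishes at 126 + 40 = minute 166.
After the print run (finishes minute 166), boxing can start at minute 166 and finishes at minute 186.
All tasks are finished once the last one completes. Finish times: File preflight at 61, Ink mixing at 96, Press setup at 126, The print run at 166, The bindery step at 106, Boxing at 186. The latest is minute 186.

186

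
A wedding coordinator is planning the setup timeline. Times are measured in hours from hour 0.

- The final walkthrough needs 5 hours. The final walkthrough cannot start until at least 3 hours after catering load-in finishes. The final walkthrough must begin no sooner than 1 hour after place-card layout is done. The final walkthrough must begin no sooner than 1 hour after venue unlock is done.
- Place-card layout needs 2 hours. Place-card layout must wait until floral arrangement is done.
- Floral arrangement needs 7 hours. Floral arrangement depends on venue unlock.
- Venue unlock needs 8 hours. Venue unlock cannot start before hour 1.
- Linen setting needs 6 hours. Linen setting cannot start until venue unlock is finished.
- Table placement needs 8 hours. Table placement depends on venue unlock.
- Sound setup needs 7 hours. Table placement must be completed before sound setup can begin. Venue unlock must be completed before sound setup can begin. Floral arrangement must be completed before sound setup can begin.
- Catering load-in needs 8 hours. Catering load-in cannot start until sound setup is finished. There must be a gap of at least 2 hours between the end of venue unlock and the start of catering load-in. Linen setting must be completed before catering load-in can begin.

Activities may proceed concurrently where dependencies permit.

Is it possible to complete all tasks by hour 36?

After its own release at hour 1, venue unlock can start at hour 1 and finishes at hour 9.
Floral arrangement waits on venue unlock (finishes hour 9), so it starts at hour 9 and finishes at 9 + 7 = hour 16.
Place-card layout cannot begin until floral arrangement (finishes hour 16). It runs from hour 16 to 16 + 2 = hour 18.
Linen setting waits on venue unlock (finishes hour 9), so it starts at hour 9 and finishes at 9 + 6 = hour 15.
Table placement waits on venue unlock (finishes hour 9), so it starts at hour 9 and finishes at 9 + 8 = hour 17.
Sound setup has to wait for table placement (finishes hour 17); venue unlock (finishes hour 9); floral arrangement (finishes hour 16). The latest of these is hour 17, so sound setup runs hour 17 to 17 + 7 = hour 24.
For catering load-in: sound setup (finishes hour 24); venue unlock (finishes hour 9, plus 2-hour gap → hour 11); linen setting (finishes hour 15). Taking the maximum gives a start of hour 24, and it finishes at 24 + 8 = hour 32.
The final walkthrough cannot start until catering load-in (finishes hour 32, plus 3-hour gap → hour 35); place-card layout (finishes hour 18, plus 1-hour gap → hour 19); venue unlock (finishes hour 9, plus 1-hour gap → hour 10). The controlling bound is hour 35, so the final walkthrough finishes at 35 + 5 = hour 40.
The earliest everything can be done is hour 40, which is after the deadline of 36, so it is not possible.

No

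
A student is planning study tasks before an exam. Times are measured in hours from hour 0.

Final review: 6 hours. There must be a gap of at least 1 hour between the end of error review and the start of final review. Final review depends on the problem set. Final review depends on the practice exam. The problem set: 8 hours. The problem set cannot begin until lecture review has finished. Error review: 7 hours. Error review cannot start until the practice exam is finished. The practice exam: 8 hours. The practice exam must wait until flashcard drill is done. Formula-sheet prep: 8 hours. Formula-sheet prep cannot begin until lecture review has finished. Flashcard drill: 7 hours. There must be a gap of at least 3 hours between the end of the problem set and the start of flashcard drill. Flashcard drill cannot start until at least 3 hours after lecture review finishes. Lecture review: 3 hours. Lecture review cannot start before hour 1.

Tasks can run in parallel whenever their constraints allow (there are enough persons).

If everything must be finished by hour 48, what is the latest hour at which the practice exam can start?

26

To finish by hour 48, final review (duration 6) must start no later than hour 42.
Error review must finish before final review (must start by hour 42, minus 1-hour gap → hour 41). With a 7-hour duration, error review must start by 41 − 7 = hour 34.
The practice exam has several dependents: error review (must start by hour 34); final review (must start by hour 42). The earliest of those limits is hour 34, so the practice exam must start by 34 − 8 = hour 26.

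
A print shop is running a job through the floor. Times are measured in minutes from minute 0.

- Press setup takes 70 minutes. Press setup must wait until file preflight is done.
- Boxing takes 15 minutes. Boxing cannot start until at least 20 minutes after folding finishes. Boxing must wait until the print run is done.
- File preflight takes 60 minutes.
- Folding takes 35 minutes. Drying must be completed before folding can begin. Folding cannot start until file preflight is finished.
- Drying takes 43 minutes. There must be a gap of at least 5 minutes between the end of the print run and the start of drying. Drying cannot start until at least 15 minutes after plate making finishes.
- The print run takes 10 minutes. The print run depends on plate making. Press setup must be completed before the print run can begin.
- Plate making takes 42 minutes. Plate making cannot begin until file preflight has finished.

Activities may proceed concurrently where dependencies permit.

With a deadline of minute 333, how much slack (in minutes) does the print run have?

File preflight has no prerequisites, so it starts at minute 0 and finishes at minute 60.
Press setup waits on file preflight (finishes minute 60), so it starts at minute 60 and finishes at 60 + 70 = minute 130.
Plate making waits on file preflight (finishes minute 60), so it starts at minute 60 and finishes at 60 + 42 = minute 102.
The print run needs all of plate making (finishes minute 102); press setup (finishes minute 130). That puts its earliest start at minute 130; it finishes at 130 + 10 = minute 140.

Working backward from the deadline:
Boxing has no dependents, so it just needs to finish by minute 333. Starting by 333 − 15 = minute 318 achieves that.
Folding feeds into boxing (must start by minute 318, minus 20-minute gap → minute 298); so folding must finish by minute 298 and therefore start by minute 263.
Drying feeds into folding (must start by minute 263); so drying must finish by minute 263 and therefore start by minute 220.
For the print run: drying (must start by minute 220, minus 5-minute gap → minute 215); boxing (must start by minute 318). The most restrictive is minute 215; with a 10-minute duration, the print run must start by minute 205.
So the print run can start as early as minute 130 and as late as minute 205, giving 205 − 130 = 75 minutes of slack.

75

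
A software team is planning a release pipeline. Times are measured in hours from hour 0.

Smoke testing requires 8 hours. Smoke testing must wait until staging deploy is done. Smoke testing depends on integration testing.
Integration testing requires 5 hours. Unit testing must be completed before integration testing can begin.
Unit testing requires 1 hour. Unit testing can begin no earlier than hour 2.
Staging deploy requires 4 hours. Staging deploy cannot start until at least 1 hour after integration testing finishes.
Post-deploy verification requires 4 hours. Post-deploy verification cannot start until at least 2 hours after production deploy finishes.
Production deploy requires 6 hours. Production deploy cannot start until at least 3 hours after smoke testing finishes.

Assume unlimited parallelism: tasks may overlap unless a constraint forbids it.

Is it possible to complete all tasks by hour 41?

After its own release at hour 2, unit testing can start at hour 2 and finishes at hour 3.
After unit testing (finishes hour 3), integration testing can start at hour 3 and finishes at hour 8.
Staging deploy waits on integration testing (finishes hour 8, plus 1-hour gap → hour 9), so it starts at hour 9 and finishes at 9 + 4 = hour 13.
Smoke testing has to wait for staging deploy (finishes hour 13); integration testing (finishes hour 8). The latest of these is hour 13, so smoke testing runs hour 13 to 13 + 8 = hour 21.
After smoke testing (finishes hour 21, plus 3-hour gap → hour 24), production deploy can start at hour 24 and finishes at hour 30.
Post-deploy verification cannot begin until production deploy (finishes hour 30, plus 2-hour gap → hour 32). It runs from hour 32 to 32 + 4 = hour 36.
Every task is finished by hour 36, which is no later than the deadline of 41, so the schedule is feasible.

Yes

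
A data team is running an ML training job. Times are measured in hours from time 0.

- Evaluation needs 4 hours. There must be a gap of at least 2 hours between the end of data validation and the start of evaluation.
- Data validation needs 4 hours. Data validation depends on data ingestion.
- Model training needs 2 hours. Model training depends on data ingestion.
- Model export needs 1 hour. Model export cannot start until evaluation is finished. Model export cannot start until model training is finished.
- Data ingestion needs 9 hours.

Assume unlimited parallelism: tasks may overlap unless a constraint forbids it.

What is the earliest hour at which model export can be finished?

20

Data ingestion has no prerequisites, so it starts at hour 0 and finishes at hour 9.
After data ingestion (finishes hour 9), model training can start at hour 9 and finishes at hour 11.
Data validation cannot begin until data ingestion (finishes hour 9). It runs from hour 9 to 9 + 4 = hour 13.
Evaluation cannot begin until data validation (finishes hour 13, plus 2-hour gap → hour 15). It runs from hour 15 to 15 + 4 = hour 19.
Model export needs all of evaluation (finishes hour 19); model training (finishes hour 11). That puts its earliest start at hour 19; it finishes at 19 + 1 = hour 20.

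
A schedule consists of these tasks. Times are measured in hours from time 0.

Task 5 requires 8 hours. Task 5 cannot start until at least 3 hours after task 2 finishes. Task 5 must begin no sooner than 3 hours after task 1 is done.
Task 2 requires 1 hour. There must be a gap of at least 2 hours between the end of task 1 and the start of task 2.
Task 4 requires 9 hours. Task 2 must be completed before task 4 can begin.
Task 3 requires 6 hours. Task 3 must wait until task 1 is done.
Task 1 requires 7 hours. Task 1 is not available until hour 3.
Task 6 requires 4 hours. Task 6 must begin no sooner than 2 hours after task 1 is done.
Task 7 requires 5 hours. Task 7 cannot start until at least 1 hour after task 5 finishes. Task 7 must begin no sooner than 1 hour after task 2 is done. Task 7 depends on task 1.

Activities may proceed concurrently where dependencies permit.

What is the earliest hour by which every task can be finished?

30

After its own release at hour 3, task 1 can start at hour 3 and finishes at hour 10.
Task 6 cannot begin until task 1 (finishes hour 10, plus 2-hour gap → hour 12). It runs from hour 12 to 12 + 4 = hour 16.
After task 1 (finishes hour 10), task 3 can start at hour 10 and finishes at hour 16.
Task 2 waits on task 1 (finishes hour 10, plus 2-hour gap → hour 12), so it starts at hour 12 and finishes at 12 + 1 = hour 13.
Task 5 needs all of task 2 (finishes hour 13, plus 3-hour gap → hour 16); task 1 (finishes hour 10, plus 3-hour gap → hour 13). That puts its earliest start at hour 16; it finishes at 16 + 8 = hour 24.
Task 7 has to wait for task 5 (finishes hour 24, plus 1-hour gap → hour 25); task 2 (finishes hour 13, plus 1-hour gap → hour 14); task 1 (finishes hour 10). The latest of these is hour 25, so task 7 runs hour 25 to 25 + 5 = hour 30.
After task 2 (finishes hour 13), task 4 can start at hour 13 and finishes at hour 22.
All tasks are finished once the last one completes. Finish times: Task 1 at 10, Task 2 at 13, Task 3 at 16, Task 4 at 22, Task 5 at 24, Task 6 at 16, Task 7 at 30. The latest is hour 30.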